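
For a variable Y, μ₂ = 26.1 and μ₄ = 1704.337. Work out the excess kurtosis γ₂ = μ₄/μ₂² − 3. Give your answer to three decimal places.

μ₂² = 26.1² = 681.21000
μ₄/μ₂² = 1704.337 / 681.21000 = 2.50193
γ₂ = 2.50193 − 3 ≈ -0.498

-0.498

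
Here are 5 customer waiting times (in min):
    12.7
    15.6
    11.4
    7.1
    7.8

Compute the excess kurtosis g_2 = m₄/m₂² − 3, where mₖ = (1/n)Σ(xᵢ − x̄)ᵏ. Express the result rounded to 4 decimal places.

-1.3810

x̄ = 10.9200
Σ(xᵢ − x̄)² = 49.6280 ⇒ m₂ = 9.92560
Σ(xᵢ − x̄)⁴ = 797.5036 ⇒ m₄ = 159.50073
m₂² = 98.51754
g_2 = m₄/m₂² − 3 = 1.61901 − 3 ≈ -1.3810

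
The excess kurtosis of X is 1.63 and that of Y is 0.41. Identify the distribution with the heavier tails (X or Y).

X

Higher excess kurtosis ⇒ heavier tails relative to the normal distribution.
1.63 vs 0.41: the larger is 1.63, so X has heavier tails.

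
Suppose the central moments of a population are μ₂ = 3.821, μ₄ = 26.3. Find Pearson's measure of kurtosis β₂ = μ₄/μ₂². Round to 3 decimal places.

μ₂² = 3.821² = 14.60004
μ₄/μ₂² = 26.3 / 14.60004 = 1.80136
β₂ ≈ 1.801

1.801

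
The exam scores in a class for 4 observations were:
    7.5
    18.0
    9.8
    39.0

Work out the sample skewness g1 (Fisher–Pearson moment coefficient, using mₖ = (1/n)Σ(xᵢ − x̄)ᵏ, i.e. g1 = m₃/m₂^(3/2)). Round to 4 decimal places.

x̄ = (7.5 + 18.0 + 9.8 + 39.0) / 4 = 18.5750
deviations (xᵢ − x̄): -11.0750, -0.5750, -8.7750, 20.4250
Σ(xᵢ − x̄)² = 617.1675 ⇒ m₂ = 617.1675/4 = 154.29188
Σ(xᵢ − x̄)³ = 6486.6326 ⇒ m₃ = 6486.6326/4 = 1621.65816
m₂^(3/2) = 154.29188^(1.5) = 1916.52543
g1 = m₃ / m₂^(3/2) = 1621.65816 / 1916.52543 ≈ 0.8461

0.8461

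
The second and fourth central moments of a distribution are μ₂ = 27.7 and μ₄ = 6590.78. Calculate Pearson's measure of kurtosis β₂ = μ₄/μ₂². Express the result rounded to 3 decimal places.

μ₂² = 27.7² = 767.29000
μ₄/μ₂² = 6590.78 / 767.29000 = 8.58969
β₂ ≈ 8.590

8.590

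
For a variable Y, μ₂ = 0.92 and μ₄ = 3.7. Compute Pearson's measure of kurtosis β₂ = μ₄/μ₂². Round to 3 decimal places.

4.371

μ₂² = 0.92² = 0.84640
μ₄/μ₂² = 3.7 / 0.84640 = 4.37146
β₂ ≈ 4.371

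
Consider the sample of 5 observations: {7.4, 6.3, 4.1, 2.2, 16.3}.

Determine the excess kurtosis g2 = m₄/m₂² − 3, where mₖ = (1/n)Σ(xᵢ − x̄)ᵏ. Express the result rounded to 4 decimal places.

x̄ = 7.2600
Σ(xᵢ − x̄)² = 118.2520 ⇒ m₂ = 23.65040
Σ(xᵢ − x̄)⁴ = 7434.5262 ⇒ m₄ = 1486.90524
m₂² = 559.34142
g2 = m₄/m₂² − 3 = 2.65831 − 3 ≈ -0.3417

-0.3417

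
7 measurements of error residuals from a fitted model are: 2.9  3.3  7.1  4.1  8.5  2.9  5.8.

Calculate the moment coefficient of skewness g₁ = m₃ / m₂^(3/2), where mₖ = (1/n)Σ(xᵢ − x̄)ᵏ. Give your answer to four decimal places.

0.5464

x̄ = (2.9 + 3.3 + 7.1 + 4.1 + 8.5 + 2.9 + 5.8) / 7 = 4.9429
deviations (xᵢ − x̄): -2.0429, -1.6429, 2.1571, -0.8429, 3.5571, -2.0429, 0.8571
Σ(xᵢ − x̄)² = 29.7971 ⇒ m₂ = 29.7971/7 = 4.25673
Σ(xᵢ − x̄)³ = 33.5934 ⇒ m₃ = 33.5934/7 = 4.79906
m₂^(3/2) = 4.25673^(1.5) = 8.78243
g₁ = m₃ / m₂^(3/2) = 4.79906 / 8.78243 ≈ 0.5464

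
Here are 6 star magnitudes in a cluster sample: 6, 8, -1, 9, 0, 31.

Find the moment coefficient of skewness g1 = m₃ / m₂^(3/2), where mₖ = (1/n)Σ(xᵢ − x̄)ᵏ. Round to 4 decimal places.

x̄ = (6 + 8 - 1 + 9 + 0 + 31) / 6 = 8.8333
deviations (xᵢ − x̄): -2.8333, -0.8333, -9.8333, 0.1667, -8.8333, 22.1667
Σ(xᵢ − x̄)² = 674.8333 ⇒ m₂ = 674.8333/6 = 112.47222
Σ(xᵢ − x̄)³ = 9228.4444 ⇒ m₃ = 9228.4444/6 = 1538.07407
m₂^(3/2) = 112.47222^(1.5) = 1192.80078
g1 = m₃ / m₂^(3/2) = 1538.07407 / 1192.80078 ≈ 1.2895

1.2895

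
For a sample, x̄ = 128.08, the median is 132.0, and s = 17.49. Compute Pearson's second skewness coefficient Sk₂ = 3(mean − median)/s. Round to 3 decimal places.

Sk₂ = 3(128.08 − 132.0) / 17.49 = 3 × -3.9200 / 17.49
    = -11.7600 / 17.49 ≈ -0.672

-0.672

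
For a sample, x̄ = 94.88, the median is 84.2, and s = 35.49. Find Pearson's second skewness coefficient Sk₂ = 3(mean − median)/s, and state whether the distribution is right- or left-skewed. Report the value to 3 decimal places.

Sk₂ = 3(94.88 − 84.2) / 35.49 = 3 × 10.6800 / 35.49
    = 32.0400 / 35.49 ≈ 0.903
Sk₂ > 0 ⇒ mean > median ⇒ right-skewed (positive skew).

0.903, right-skewed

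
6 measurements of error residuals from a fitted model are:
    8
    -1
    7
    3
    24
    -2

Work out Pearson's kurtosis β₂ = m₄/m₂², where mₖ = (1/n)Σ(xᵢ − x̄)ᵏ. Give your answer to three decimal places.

3.039

x̄ = 6.5000
Σ(xᵢ − x̄)² = 449.5000 ⇒ m₂ = 74.91667
Σ(xᵢ − x̄)⁴ = 102328.3750 ⇒ m₄ = 17054.72917
m₂² = 5612.50694
β₂ = m₄/m₂² = 17054.72917 / 5612.50694 ≈ 3.039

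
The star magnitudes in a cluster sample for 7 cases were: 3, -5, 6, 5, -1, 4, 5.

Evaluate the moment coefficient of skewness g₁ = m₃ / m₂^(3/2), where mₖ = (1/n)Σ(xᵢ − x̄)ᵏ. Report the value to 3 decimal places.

-1.036

x̄ = (3 - 5 + 6 + 5 - 1 + 4 + 5) / 7 = 2.4286
deviations (xᵢ − x̄): 0.5714, -7.4286, 3.5714, 2.5714, -3.4286, 1.5714, 2.5714
Σ(xᵢ − x̄)² = 95.7143 ⇒ m₂ = 95.7143/7 = 13.67347
Σ(xᵢ − x̄)³ = -366.6122 ⇒ m₃ = -366.6122/7 = -52.37318
m₂^(3/2) = 13.67347^(1.5) = 50.56128
g₁ = m₃ / m₂^(3/2) = -52.37318 / 50.56128 ≈ -1.036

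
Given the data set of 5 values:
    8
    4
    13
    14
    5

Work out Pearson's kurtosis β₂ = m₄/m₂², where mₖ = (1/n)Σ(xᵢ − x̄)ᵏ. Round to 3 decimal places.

x̄ = 8.8000
Σ(xᵢ − x̄)² = 82.8000 ⇒ m₂ = 16.56000
Σ(xᵢ − x̄)⁴ = 1782.0960 ⇒ m₄ = 356.41920
m₂² = 274.23360
β₂ = m₄/m₂² = 356.41920 / 274.23360 ≈ 1.300

1.300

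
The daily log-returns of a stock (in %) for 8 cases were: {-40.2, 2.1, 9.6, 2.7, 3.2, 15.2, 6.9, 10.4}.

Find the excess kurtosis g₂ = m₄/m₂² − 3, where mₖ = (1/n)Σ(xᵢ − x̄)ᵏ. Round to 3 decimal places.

x̄ = 1.2375
Σ(xᵢ − x̄)² = 2104.6988 ⇒ m₂ = 263.08734
Σ(xᵢ − x̄)⁴ = 2999309.3902 ⇒ m₄ = 374913.67377
m₂² = 69214.95044
g₂ = m₄/m₂² − 3 = 5.41666 − 3 ≈ 2.417

2.417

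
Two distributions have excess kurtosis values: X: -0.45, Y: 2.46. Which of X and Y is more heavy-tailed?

Y

Higher excess kurtosis ⇒ heavier tails relative to the normal distribution.
-0.45 vs 2.46: the larger is 2.46, so Y has heavier tails. (Y is leptokurtic — heavier-than-normal tails; the other is platykurtic.)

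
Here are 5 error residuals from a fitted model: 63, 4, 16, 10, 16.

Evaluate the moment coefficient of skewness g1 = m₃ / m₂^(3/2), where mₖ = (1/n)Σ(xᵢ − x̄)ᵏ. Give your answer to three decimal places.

1.330

x̄ = (63 + 4 + 16 + 10 + 16) / 5 = 21.8000
deviations (xᵢ − x̄): 41.2000, -17.8000, -5.8000, -11.8000, -5.8000
Σ(xᵢ − x̄)² = 2220.8000 ⇒ m₂ = 2220.8000/5 = 444.16000
Σ(xᵢ − x̄)³ = 62261.5200 ⇒ m₃ = 62261.5200/5 = 12452.30400
m₂^(3/2) = 444.16000^(1.5) = 9360.71810
g1 = m₃ / m₂^(3/2) = 12452.30400 / 9360.71810 ≈ 1.330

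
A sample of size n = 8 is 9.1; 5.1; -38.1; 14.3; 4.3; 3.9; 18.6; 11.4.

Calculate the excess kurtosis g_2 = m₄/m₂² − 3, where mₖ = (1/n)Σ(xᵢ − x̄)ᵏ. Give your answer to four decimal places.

x̄ = 3.5750
Σ(xᵢ − x̄)² = 2172.2950 ⇒ m₂ = 271.53688
Σ(xᵢ − x̄)⁴ = 3085374.7173 ⇒ m₄ = 385671.83966
m₂² = 73732.27448
g_2 = m₄/m₂² − 3 = 5.23071 − 3 ≈ 2.2307

2.2307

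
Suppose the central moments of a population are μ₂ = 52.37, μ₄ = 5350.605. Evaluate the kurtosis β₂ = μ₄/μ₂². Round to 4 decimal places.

1.9509

μ₂² = 52.37² = 2742.61690
μ₄/μ₂² = 5350.605 / 2742.61690 = 1.95091
β₂ ≈ 1.9509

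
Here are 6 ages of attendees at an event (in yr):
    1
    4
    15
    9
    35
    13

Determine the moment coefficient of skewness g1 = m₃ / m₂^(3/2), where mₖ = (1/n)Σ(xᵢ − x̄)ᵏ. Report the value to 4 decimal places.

x̄ = (1 + 4 + 15 + 9 + 35 + 13) / 6 = 12.8333
deviations (xᵢ − x̄): -11.8333, -8.8333, 2.1667, -3.8333, 22.1667, 0.1667
Σ(xᵢ − x̄)² = 728.8333 ⇒ m₂ = 728.8333/6 = 121.47222
Σ(xᵢ − x̄)³ = 8499.4444 ⇒ m₃ = 8499.4444/6 = 1416.57407
m₂^(3/2) = 121.47222^(1.5) = 1338.79926
g1 = m₃ / m₂^(3/2) = 1416.57407 / 1338.79926 ≈ 1.0581

1.0581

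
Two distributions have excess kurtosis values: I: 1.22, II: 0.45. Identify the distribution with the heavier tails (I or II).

Higher excess kurtosis ⇒ heavier tails relative to the normal distribution.
1.22 vs 0.45: the larger is 1.22, so I has heavier tails.

I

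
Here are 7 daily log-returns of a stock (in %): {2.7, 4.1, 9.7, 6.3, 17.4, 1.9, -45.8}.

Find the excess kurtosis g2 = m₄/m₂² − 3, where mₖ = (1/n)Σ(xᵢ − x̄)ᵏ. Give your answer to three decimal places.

1.612

x̄ = -0.5286
Σ(xᵢ − x̄)² = 2559.9343 ⇒ m₂ = 365.70490
Σ(xᵢ − x̄)⁴ = 4317501.8838 ⇒ m₄ = 616785.98340
m₂² = 133740.07239
g2 = m₄/m₂² − 3 = 4.61183 − 3 ≈ 1.612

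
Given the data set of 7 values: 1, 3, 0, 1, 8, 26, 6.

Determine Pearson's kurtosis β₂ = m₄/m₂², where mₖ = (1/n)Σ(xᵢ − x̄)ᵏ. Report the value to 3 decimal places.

4.247

x̄ = 6.4286
Σ(xᵢ − x̄)² = 497.7143 ⇒ m₂ = 71.10204
Σ(xᵢ − x̄)⁴ = 150309.3528 ⇒ m₄ = 21472.76468
m₂² = 5055.50021
β₂ = m₄/m₂² = 21472.76468 / 5055.50021 ≈ 4.247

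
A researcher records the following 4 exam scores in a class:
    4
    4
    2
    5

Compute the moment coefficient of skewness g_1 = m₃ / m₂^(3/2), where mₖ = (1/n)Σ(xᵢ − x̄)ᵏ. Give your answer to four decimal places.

x̄ = (4 + 4 + 2 + 5) / 4 = 3.7500
deviations (xᵢ − x̄): 0.2500, 0.2500, -1.7500, 1.2500
Σ(xᵢ − x̄)² = 4.7500 ⇒ m₂ = 4.7500/4 = 1.18750
Σ(xᵢ − x̄)³ = -3.3750 ⇒ m₃ = -3.3750/4 = -0.84375
m₂^(3/2) = 1.18750^(1.5) = 1.29405
g_1 = m₃ / m₂^(3/2) = -0.84375 / 1.29405 ≈ -0.6520

-0.6520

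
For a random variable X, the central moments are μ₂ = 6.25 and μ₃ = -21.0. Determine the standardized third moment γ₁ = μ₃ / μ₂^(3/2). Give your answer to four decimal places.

σ = √μ₂ = √6.25 = 2.50000
σ³ = μ₂^(3/2) = 15.62500
γ₁ = μ₃/σ³ = -21.0 / 15.62500 ≈ -1.3440

-1.3440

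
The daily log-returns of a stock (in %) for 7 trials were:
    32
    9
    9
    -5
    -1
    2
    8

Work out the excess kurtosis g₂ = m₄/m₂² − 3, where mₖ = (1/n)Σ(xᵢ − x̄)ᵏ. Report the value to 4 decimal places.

x̄ = 7.7143
Σ(xᵢ − x̄)² = 863.4286 ⇒ m₂ = 123.34694
Σ(xᵢ − x̄)⁴ = 380829.3294 ⇒ m₄ = 54404.18992
m₂² = 15214.46731
g₂ = m₄/m₂² − 3 = 3.57582 − 3 ≈ 0.5758

0.5758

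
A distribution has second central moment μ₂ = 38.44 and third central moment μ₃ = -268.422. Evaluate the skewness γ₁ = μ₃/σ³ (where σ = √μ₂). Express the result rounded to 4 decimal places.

-1.1263

σ = √μ₂ = √38.44 = 6.20000
σ³ = μ₂^(3/2) = 238.32800
γ₁ = μ₃/σ³ = -268.422 / 238.32800 ≈ -1.1263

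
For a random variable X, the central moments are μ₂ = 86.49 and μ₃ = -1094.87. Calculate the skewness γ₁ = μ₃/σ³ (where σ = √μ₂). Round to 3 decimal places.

-1.361

σ = √μ₂ = √86.49 = 9.30000
σ³ = μ₂^(3/2) = 804.35700
γ₁ = μ₃/σ³ = -1094.87 / 804.35700 ≈ -1.361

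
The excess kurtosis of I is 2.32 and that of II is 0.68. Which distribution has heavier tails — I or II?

Higher excess kurtosis ⇒ heavier tails relative to the normal distribution.
2.32 vs 0.68: the larger is 2.32, so I has heavier tails.

I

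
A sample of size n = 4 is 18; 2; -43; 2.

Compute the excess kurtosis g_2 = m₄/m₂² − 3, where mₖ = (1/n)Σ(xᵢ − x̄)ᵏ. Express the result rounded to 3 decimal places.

-0.828

x̄ = -5.2500
Σ(xᵢ − x̄)² = 2070.7500 ⇒ m₂ = 517.68750
Σ(xᵢ − x̄)⁴ = 2328536.5781 ⇒ m₄ = 582134.14453
m₂² = 268000.34766
g_2 = m₄/m₂² − 3 = 2.17214 − 3 ≈ -0.828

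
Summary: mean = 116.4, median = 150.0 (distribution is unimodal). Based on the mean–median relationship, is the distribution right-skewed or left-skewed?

mean − median = 116.4 − 150.0 = -33.6
mean < median ⇒ the longer tail is on the left ⇒ left-skewed (negatively skewed).

left-skewed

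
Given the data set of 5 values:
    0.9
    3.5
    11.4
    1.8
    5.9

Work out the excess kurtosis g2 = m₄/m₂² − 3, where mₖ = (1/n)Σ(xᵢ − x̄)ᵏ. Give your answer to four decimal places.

-0.6956

x̄ = 4.7000
Σ(xᵢ − x̄)² = 70.6200 ⇒ m₂ = 14.12400
Σ(xᵢ − x̄)⁴ = 2298.5010 ⇒ m₄ = 459.70020
m₂² = 199.48738
g2 = m₄/m₂² − 3 = 2.30441 − 3 ≈ -0.6956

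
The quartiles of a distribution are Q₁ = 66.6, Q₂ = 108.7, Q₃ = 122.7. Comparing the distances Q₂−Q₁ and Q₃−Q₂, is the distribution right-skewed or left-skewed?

Q₂ − Q₁ = 42.1;  Q₃ − Q₂ = 14.0
Q₂ − Q₁ > Q₃ − Q₂ ⇒ the lower half is more spread out ⇒ left-skewed.

left-skewed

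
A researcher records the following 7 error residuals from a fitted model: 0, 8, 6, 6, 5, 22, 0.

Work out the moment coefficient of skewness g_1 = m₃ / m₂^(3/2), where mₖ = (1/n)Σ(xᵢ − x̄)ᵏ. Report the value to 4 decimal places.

1.3109

x̄ = (0 + 8 + 6 + 6 + 5 + 22 + 0) / 7 = 6.7143
deviations (xᵢ − x̄): -6.7143, 1.2857, -0.7143, -0.7143, -1.7143, 15.2857, -6.7143
Σ(xᵢ − x̄)² = 329.4286 ⇒ m₂ = 329.4286/7 = 47.06122
Σ(xᵢ − x̄)³ = 2962.5306 ⇒ m₃ = 2962.5306/7 = 423.21866
m₂^(3/2) = 47.06122^(1.5) = 322.84557
g_1 = m₃ / m₂^(3/2) = 423.21866 / 322.84557 ≈ 1.3109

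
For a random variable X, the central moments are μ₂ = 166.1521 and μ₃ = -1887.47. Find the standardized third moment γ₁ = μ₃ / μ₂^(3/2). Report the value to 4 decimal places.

-0.8813

σ = √μ₂ = √166.1521 = 12.89000
σ³ = μ₂^(3/2) = 2141.70057
γ₁ = μ₃/σ³ = -1887.47 / 2141.70057 ≈ -0.8813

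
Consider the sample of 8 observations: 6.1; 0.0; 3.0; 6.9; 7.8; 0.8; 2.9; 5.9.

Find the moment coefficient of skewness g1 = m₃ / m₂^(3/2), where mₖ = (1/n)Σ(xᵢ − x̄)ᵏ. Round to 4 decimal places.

x̄ = (6.1 + 0.0 + 3.0 + 6.9 + 7.8 + 0.8 + 2.9 + 5.9) / 8 = 4.1750
deviations (xᵢ − x̄): 1.9250, -4.1750, -1.1750, 2.7250, 3.6250, -3.3750, -1.2750, 1.7250
Σ(xᵢ − x̄)² = 59.0750 ⇒ m₂ = 59.0750/8 = 7.38438
Σ(xᵢ − x̄)³ = -34.7752 ⇒ m₃ = -34.7752/8 = -4.34691
m₂^(3/2) = 7.38438^(1.5) = 20.06645
g1 = m₃ / m₂^(3/2) = -4.34691 / 20.06645 ≈ -0.2166

-0.2166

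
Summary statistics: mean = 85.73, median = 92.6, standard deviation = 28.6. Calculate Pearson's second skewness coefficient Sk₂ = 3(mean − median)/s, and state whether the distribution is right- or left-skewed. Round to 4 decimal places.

Sk₂ = 3(85.73 − 92.6) / 28.6 = 3 × -6.8700 / 28.6
    = -20.6100 / 28.6 ≈ -0.7206
Sk₂ < 0 ⇒ mean < median ⇒ left-skewed (negative skew).

-0.7206, left-skewed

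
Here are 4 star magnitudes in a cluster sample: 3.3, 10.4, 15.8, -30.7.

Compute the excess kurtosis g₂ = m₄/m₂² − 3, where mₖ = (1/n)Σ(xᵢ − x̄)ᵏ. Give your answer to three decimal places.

-0.824

x̄ = -0.3000
Σ(xᵢ − x̄)² = 1310.8200 ⇒ m₂ = 327.70500
Σ(xᵢ − x̄)⁴ = 934537.4514 ⇒ m₄ = 233634.36285
m₂² = 107390.56703
g₂ = m₄/m₂² − 3 = 2.17556 − 3 ≈ -0.824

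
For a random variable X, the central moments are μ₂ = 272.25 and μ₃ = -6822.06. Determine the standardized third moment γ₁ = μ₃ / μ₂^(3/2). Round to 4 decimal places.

-1.5187

σ = √μ₂ = √272.25 = 16.50000
σ³ = μ₂^(3/2) = 4492.12500
γ₁ = μ₃/σ³ = -6822.06 / 4492.12500 ≈ -1.5187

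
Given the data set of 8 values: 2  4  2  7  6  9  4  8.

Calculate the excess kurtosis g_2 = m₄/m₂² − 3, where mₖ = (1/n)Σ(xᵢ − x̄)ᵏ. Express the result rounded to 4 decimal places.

-1.3915

x̄ = 5.2500
Σ(xᵢ − x̄)² = 49.5000 ⇒ m₂ = 6.18750
Σ(xᵢ − x̄)⁴ = 492.6563 ⇒ m₄ = 61.58203
m₂² = 38.28516
g_2 = m₄/m₂² − 3 = 1.60851 − 3 ≈ -1.3915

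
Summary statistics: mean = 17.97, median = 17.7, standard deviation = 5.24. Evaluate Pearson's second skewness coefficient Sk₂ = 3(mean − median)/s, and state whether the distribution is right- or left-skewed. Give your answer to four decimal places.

0.1546, right-skewed

Sk₂ = 3(17.97 − 17.7) / 5.24 = 3 × 0.2700 / 5.24
    = 0.8100 / 5.24 ≈ 0.1546
Sk₂ > 0 ⇒ mean > median ⇒ right-skewed (positive skew).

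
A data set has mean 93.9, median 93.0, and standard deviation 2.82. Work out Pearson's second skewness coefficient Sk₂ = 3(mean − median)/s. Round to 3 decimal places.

Sk₂ = 3(93.9 − 93.0) / 2.82 = 3 × 0.9000 / 2.82
    = 2.7000 / 2.82 ≈ 0.957

0.957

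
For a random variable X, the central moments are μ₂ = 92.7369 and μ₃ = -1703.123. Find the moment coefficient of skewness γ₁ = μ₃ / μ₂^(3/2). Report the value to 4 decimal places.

-1.9071

σ = √μ₂ = √92.7369 = 9.63000
σ³ = μ₂^(3/2) = 893.05635
γ₁ = μ₃/σ³ = -1703.123 / 893.05635 ≈ -1.9071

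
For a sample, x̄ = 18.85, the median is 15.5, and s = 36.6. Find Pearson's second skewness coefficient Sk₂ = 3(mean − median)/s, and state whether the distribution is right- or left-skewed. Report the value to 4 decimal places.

0.2746, right-skewed

Sk₂ = 3(18.85 − 15.5) / 36.6 = 3 × 3.3500 / 36.6
    = 10.0500 / 36.6 ≈ 0.2746
Sk₂ > 0 ⇒ mean > median ⇒ right-skewed (positive skew).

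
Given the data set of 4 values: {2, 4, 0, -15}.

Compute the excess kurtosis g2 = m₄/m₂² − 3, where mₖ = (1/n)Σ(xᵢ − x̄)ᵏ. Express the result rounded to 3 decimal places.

-0.759

x̄ = -2.2500
Σ(xᵢ − x̄)² = 224.7500 ⇒ m₂ = 56.18750
Σ(xᵢ − x̄)⁴ = 28304.3281 ⇒ m₄ = 7076.08203
m₂² = 3157.03516
g2 = m₄/m₂² − 3 = 2.24137 − 3 ≈ -0.759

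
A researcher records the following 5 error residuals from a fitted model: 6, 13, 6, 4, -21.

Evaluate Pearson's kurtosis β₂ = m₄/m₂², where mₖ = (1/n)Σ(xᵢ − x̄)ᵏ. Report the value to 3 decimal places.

x̄ = 1.6000
Σ(xᵢ − x̄)² = 685.2000 ⇒ m₂ = 137.04000
Σ(xᵢ − x̄)⁴ = 278548.1760 ⇒ m₄ = 55709.63520
m₂² = 18779.96160
β₂ = m₄/m₂² = 55709.63520 / 18779.96160 ≈ 2.966

2.966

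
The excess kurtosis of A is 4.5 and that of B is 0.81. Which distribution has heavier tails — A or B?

A

Higher excess kurtosis ⇒ heavier tails relative to the normal distribution.
4.5 vs 0.81: the larger is 4.5, so A has heavier tails.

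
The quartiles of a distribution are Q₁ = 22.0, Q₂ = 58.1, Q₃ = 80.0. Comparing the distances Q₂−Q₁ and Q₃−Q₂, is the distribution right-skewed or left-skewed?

left-skewed

Q₂ − Q₁ = 36.1;  Q₃ − Q₂ = 21.9
Q₂ − Q₁ > Q₃ − Q₂ ⇒ the lower half is more spread out ⇒ left-skewed.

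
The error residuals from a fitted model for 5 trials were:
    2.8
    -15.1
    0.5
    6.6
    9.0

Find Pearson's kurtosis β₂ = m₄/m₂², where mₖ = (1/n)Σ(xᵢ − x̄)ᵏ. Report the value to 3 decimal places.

x̄ = 0.7600
Σ(xᵢ − x̄)² = 357.7720 ⇒ m₂ = 71.55440
Σ(xᵢ − x̄)⁴ = 69062.7699 ⇒ m₄ = 13812.55398
m₂² = 5120.03216
β₂ = m₄/m₂² = 13812.55398 / 5120.03216 ≈ 2.698

2.698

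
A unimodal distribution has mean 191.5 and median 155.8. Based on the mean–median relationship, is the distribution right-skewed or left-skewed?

right-skewed

mean − median = 191.5 − 155.8 = 35.7
mean > median ⇒ the longer tail is on the right ⇒ right-skewed (positively skewed).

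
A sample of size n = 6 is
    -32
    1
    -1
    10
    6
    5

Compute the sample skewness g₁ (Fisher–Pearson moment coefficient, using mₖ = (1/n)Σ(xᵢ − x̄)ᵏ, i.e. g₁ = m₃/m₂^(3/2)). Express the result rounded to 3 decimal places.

-1.535

x̄ = (-32 + 1 - 1 + 10 + 6 + 5) / 6 = -1.8333
deviations (xᵢ − x̄): -30.1667, 2.8333, 0.8333, 11.8333, 7.8333, 6.8333
Σ(xᵢ − x̄)² = 1166.8333 ⇒ m₂ = 1166.8333/6 = 194.47222
Σ(xᵢ − x̄)³ = -24972.4444 ⇒ m₃ = -24972.4444/6 = -4162.07407
m₂^(3/2) = 194.47222^(1.5) = 2711.97927
g₁ = m₃ / m₂^(3/2) = -4162.07407 / 2711.97927 ≈ -1.535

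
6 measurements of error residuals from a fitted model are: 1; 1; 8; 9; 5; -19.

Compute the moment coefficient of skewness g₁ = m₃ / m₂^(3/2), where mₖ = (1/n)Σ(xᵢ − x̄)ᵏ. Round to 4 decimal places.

-1.3730

x̄ = (1 + 1 + 8 + 9 + 5 - 19) / 6 = 0.8333
deviations (xᵢ − x̄): 0.1667, 0.1667, 7.1667, 8.1667, 4.1667, -19.8333
Σ(xᵢ − x̄)² = 528.8333 ⇒ m₂ = 528.8333/6 = 88.13889
Σ(xᵢ − x̄)³ = -6816.5556 ⇒ m₃ = -6816.5556/6 = -1136.09259
m₂^(3/2) = 88.13889^(1.5) = 827.46828
g₁ = m₃ / m₂^(3/2) = -1136.09259 / 827.46828 ≈ -1.3730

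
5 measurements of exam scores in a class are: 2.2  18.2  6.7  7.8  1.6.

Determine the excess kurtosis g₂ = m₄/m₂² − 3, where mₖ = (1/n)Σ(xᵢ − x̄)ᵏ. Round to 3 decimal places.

-0.497

x̄ = 7.3000
Σ(xᵢ − x̄)² = 177.9200 ⇒ m₂ = 35.58400
Σ(xᵢ − x̄)⁴ = 15848.1284 ⇒ m₄ = 3169.62568
m₂² = 1266.22106
g₂ = m₄/m₂² − 3 = 2.50322 − 3 ≈ -0.497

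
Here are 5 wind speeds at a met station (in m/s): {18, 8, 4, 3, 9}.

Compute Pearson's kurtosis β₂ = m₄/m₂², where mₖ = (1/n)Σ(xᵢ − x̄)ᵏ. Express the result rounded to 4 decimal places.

2.4373

x̄ = 8.4000
Σ(xᵢ − x̄)² = 141.2000 ⇒ m₂ = 28.24000
Σ(xᵢ − x̄)⁴ = 9718.7360 ⇒ m₄ = 1943.74720
m₂² = 797.49760
β₂ = m₄/m₂² = 1943.74720 / 797.49760 ≈ 2.4373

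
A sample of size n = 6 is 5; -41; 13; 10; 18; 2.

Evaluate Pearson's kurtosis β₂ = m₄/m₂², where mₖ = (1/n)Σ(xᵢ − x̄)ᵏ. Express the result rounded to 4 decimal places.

3.7229

x̄ = 1.1667
Σ(xᵢ − x̄)² = 2294.8333 ⇒ m₂ = 382.47222
Σ(xᵢ − x̄)⁴ = 3267588.8194 ⇒ m₄ = 544598.13657
m₂² = 146285.00077
β₂ = m₄/m₂² = 544598.13657 / 146285.00077 ≈ 3.7229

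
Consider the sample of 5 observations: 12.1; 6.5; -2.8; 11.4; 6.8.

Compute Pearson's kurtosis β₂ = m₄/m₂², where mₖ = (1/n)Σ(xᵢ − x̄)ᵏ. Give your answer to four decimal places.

2.4299

x̄ = 6.8000
Σ(xᵢ − x̄)² = 141.5000 ⇒ m₂ = 28.30000
Σ(xᵢ − x̄)⁴ = 9730.2674 ⇒ m₄ = 1946.05348
m₂² = 800.89000
β₂ = m₄/m₂² = 1946.05348 / 800.89000 ≈ 2.4299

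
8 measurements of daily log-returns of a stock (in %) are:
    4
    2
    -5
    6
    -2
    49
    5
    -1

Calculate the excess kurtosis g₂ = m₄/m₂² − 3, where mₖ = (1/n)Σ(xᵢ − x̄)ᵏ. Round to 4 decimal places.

x̄ = 7.2500
Σ(xᵢ − x̄)² = 2091.5000 ⇒ m₂ = 261.43750
Σ(xᵢ − x̄)⁴ = 3073638.4063 ⇒ m₄ = 384204.80078
m₂² = 68349.56641
g₂ = m₄/m₂² − 3 = 5.62117 − 3 ≈ 2.6212

2.6212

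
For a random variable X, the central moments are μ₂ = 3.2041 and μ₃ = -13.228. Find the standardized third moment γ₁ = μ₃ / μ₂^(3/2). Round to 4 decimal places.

-2.3064

σ = √μ₂ = √3.2041 = 1.79000
σ³ = μ₂^(3/2) = 5.73534
γ₁ = μ₃/σ³ = -13.228 / 5.73534 ≈ -2.3064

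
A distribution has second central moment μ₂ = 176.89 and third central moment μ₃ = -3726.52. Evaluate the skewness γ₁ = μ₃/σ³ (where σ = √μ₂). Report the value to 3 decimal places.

σ = √μ₂ = √176.89 = 13.30000
σ³ = μ₂^(3/2) = 2352.63700
γ₁ = μ₃/σ³ = -3726.52 / 2352.63700 ≈ -1.584

-1.584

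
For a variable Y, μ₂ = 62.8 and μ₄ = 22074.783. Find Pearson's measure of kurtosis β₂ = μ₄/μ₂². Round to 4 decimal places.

5.5973

μ₂² = 62.8² = 3943.84000
μ₄/μ₂² = 22074.783 / 3943.84000 = 5.59728
β₂ ≈ 5.5973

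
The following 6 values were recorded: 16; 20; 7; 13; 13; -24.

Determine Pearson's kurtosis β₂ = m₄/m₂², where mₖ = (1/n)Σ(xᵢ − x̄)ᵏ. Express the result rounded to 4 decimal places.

x̄ = 7.5000
Σ(xᵢ − x̄)² = 1281.5000 ⇒ m₂ = 213.58333
Σ(xᵢ − x̄)⁴ = 1016024.3750 ⇒ m₄ = 169337.39583
m₂² = 45617.84028
β₂ = m₄/m₂² = 169337.39583 / 45617.84028 ≈ 3.7121

3.7121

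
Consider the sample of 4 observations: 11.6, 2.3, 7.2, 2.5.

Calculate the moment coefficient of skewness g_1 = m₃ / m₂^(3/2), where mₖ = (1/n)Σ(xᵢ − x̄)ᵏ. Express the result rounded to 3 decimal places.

0.451

x̄ = (11.6 + 2.3 + 7.2 + 2.5) / 4 = 5.9000
deviations (xᵢ − x̄): 5.7000, -3.6000, 1.3000, -3.4000
Σ(xᵢ − x̄)² = 58.7000 ⇒ m₂ = 58.7000/4 = 14.67500
Σ(xᵢ − x̄)³ = 101.4300 ⇒ m₃ = 101.4300/4 = 25.35750
m₂^(3/2) = 14.67500^(1.5) = 56.21694
g_1 = m₃ / m₂^(3/2) = 25.35750 / 56.21694 ≈ 0.451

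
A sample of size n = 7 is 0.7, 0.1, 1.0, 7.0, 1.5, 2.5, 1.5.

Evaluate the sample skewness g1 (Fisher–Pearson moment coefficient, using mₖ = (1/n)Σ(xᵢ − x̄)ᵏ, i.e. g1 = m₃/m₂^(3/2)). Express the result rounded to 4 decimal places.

x̄ = (0.7 + 0.1 + 1.0 + 7.0 + 1.5 + 2.5 + 1.5) / 7 = 2.0429
deviations (xᵢ − x̄): -1.3429, -1.9429, -1.0429, 4.9571, -0.5429, 0.4571, -0.5429
Σ(xᵢ − x̄)² = 32.0371 ⇒ m₂ = 32.0371/7 = 4.57673
Σ(xᵢ − x̄)³ = 110.6994 ⇒ m₃ = 110.6994/7 = 15.81420
m₂^(3/2) = 4.57673^(1.5) = 9.79115
g1 = m₃ / m₂^(3/2) = 15.81420 / 9.79115 ≈ 1.6152

1.6152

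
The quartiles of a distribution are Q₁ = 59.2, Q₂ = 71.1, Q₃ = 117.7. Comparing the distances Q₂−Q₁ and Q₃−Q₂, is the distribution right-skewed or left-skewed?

right-skewed

Q₂ − Q₁ = 11.9;  Q₃ − Q₂ = 46.6
Q₃ − Q₂ > Q₂ − Q₁ ⇒ the upper half is more spread out ⇒ right-skewed.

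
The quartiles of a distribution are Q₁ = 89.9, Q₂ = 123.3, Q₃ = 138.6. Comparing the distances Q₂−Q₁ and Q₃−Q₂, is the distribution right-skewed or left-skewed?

left-skewed

Q₂ − Q₁ = 33.4;  Q₃ − Q₂ = 15.3
Q₂ − Q₁ > Q₃ − Q₂ ⇒ the lower half is more spread out ⇒ left-skewed.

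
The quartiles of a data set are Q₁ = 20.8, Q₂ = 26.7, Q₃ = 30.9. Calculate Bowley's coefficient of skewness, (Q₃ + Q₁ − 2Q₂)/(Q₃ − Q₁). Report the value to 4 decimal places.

-0.1683

numerator: Q₃ + Q₁ − 2Q₂ = 30.9 + 20.8 − 2×26.7 = -1.7000
denominator: Q₃ − Q₁ = 30.9 − 20.8 = 10.1000
Bowley skewness = -1.7000 / 10.1000 ≈ -0.1683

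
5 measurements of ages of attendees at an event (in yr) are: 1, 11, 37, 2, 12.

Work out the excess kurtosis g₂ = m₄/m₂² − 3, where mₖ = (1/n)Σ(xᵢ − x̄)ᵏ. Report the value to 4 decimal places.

x̄ = 12.6000
Σ(xᵢ − x̄)² = 845.2000 ⇒ m₂ = 169.04000
Σ(xᵢ − x̄)⁴ = 385191.3760 ⇒ m₄ = 77038.27520
m₂² = 28574.52160
g₂ = m₄/m₂² − 3 = 2.69605 − 3 ≈ -0.3040

-0.3040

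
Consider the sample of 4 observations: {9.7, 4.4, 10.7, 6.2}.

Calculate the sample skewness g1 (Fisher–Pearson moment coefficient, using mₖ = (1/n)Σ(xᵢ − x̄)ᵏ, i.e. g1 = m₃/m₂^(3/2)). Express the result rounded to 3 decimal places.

x̄ = (9.7 + 4.4 + 10.7 + 6.2) / 4 = 7.7500
deviations (xᵢ − x̄): 1.9500, -3.3500, 2.9500, -1.5500
Σ(xᵢ − x̄)² = 26.1300 ⇒ m₂ = 26.1300/4 = 6.53250
Σ(xᵢ − x̄)³ = -8.2320 ⇒ m₃ = -8.2320/4 = -2.05800
m₂^(3/2) = 6.53250^(1.5) = 16.69626
g1 = m₃ / m₂^(3/2) = -2.05800 / 16.69626 ≈ -0.123

-0.123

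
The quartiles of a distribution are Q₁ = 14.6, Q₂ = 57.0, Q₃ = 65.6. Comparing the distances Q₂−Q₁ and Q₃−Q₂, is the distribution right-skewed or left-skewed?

Q₂ − Q₁ = 42.4;  Q₃ − Q₂ = 8.6
Q₂ − Q₁ > Q₃ − Q₂ ⇒ the lower half is more spread out ⇒ left-skewed.

left-skewed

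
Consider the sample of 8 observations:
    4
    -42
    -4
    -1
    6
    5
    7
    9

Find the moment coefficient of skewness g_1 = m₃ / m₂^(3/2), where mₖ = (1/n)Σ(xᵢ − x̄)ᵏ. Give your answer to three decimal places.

-1.990

x̄ = (4 - 42 - 4 - 1 + 6 + 5 + 7 + 9) / 8 = -2.0000
deviations (xᵢ − x̄): 6.0000, -40.0000, -2.0000, 1.0000, 8.0000, 7.0000, 9.0000, 11.0000
Σ(xᵢ − x̄)² = 1956.0000 ⇒ m₂ = 1956.0000/8 = 244.50000
Σ(xᵢ − x̄)³ = -60876.0000 ⇒ m₃ = -60876.0000/8 = -7609.50000
m₂^(3/2) = 244.50000^(1.5) = 3823.12322
g_1 = m₃ / m₂^(3/2) = -7609.50000 / 3823.12322 ≈ -1.990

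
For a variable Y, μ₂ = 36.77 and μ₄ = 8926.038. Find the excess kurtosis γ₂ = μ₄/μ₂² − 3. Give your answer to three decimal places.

μ₂² = 36.77² = 1352.03290
μ₄/μ₂² = 8926.038 / 1352.03290 = 6.60194
γ₂ = 6.60194 − 3 ≈ 3.602

3.602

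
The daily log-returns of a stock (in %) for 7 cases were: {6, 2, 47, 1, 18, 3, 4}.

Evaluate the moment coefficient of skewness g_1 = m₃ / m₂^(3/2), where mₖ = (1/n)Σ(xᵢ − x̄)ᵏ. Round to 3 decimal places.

x̄ = (6 + 2 + 47 + 1 + 18 + 3 + 4) / 7 = 11.5714
deviations (xᵢ − x̄): -5.5714, -9.5714, 35.4286, -10.5714, 6.4286, -8.5714, -7.5714
Σ(xᵢ − x̄)² = 1661.7143 ⇒ m₂ = 1661.7143/7 = 237.38776
Σ(xᵢ − x̄)³ = 41440.0408 ⇒ m₃ = 41440.0408/7 = 5920.00583
m₂^(3/2) = 237.38776^(1.5) = 3657.52641
g_1 = m₃ / m₂^(3/2) = 5920.00583 / 3657.52641 ≈ 1.619

1.619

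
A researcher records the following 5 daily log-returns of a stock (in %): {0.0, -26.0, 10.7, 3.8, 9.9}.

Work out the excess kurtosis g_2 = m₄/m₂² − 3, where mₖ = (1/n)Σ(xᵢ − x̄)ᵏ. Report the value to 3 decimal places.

-0.171

x̄ = -0.3200
Σ(xᵢ − x̄)² = 902.4280 ⇒ m₂ = 180.48560
Σ(xᵢ − x̄)⁴ = 460836.0368 ⇒ m₄ = 92167.20735
m₂² = 32575.05181
g_2 = m₄/m₂² − 3 = 2.82938 − 3 ≈ -0.171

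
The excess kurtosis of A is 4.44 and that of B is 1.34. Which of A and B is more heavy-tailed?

A

Higher excess kurtosis ⇒ heavier tails relative to the normal distribution.
4.44 vs 1.34: the larger is 4.44, so A has heavier tails.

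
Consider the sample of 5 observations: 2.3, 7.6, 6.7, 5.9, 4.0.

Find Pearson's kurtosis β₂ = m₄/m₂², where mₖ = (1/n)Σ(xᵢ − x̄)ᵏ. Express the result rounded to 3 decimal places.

1.729

x̄ = 5.3000
Σ(xᵢ − x̄)² = 18.3000 ⇒ m₂ = 3.66000
Σ(xᵢ − x̄)⁴ = 115.8114 ⇒ m₄ = 23.16228
m₂² = 13.39560
β₂ = m₄/m₂² = 23.16228 / 13.39560 ≈ 1.729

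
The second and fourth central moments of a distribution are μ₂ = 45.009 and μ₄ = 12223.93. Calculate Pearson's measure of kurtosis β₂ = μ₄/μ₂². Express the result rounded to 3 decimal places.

μ₂² = 45.009² = 2025.81008
μ₄/μ₂² = 12223.93 / 2025.81008 = 6.03409
β₂ ≈ 6.034

6.034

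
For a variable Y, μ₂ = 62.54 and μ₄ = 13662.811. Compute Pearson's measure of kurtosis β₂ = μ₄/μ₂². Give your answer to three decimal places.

3.493

μ₂² = 62.54² = 3911.25160
μ₄/μ₂² = 13662.811 / 3911.25160 = 3.49321
β₂ ≈ 3.493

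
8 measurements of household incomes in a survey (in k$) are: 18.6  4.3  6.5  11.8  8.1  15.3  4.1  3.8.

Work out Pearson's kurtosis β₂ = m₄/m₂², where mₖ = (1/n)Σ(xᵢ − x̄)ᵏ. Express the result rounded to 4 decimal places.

x̄ = 9.0625
Σ(xᵢ − x̄)² = 219.8588 ⇒ m₂ = 27.48234
Σ(xᵢ − x̄)⁴ = 11776.1338 ⇒ m₄ = 1472.01672
m₂² = 755.27922
β₂ = m₄/m₂² = 1472.01672 / 755.27922 ≈ 1.9490

1.9490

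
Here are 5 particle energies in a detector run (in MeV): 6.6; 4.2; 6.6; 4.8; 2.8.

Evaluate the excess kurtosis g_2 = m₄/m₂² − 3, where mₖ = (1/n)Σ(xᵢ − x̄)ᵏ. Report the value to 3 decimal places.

-1.368

x̄ = 5.0000
Σ(xᵢ − x̄)² = 10.6400 ⇒ m₂ = 2.12800
Σ(xᵢ − x̄)⁴ = 36.9440 ⇒ m₄ = 7.38880
m₂² = 4.52838
g_2 = m₄/m₂² − 3 = 1.63166 − 3 ≈ -1.368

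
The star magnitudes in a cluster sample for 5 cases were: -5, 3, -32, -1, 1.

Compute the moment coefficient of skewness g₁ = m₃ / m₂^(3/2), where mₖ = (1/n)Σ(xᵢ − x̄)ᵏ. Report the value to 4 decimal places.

-1.3482

x̄ = (-5 + 3 - 32 - 1 + 1) / 5 = -6.8000
deviations (xᵢ − x̄): 1.8000, 9.8000, -25.2000, 5.8000, 7.8000
Σ(xᵢ − x̄)² = 828.8000 ⇒ m₂ = 828.8000/5 = 165.76000
Σ(xᵢ − x̄)³ = -14386.3200 ⇒ m₃ = -14386.3200/5 = -2877.26400
m₂^(3/2) = 165.76000^(1.5) = 2134.12379
g₁ = m₃ / m₂^(3/2) = -2877.26400 / 2134.12379 ≈ -1.3482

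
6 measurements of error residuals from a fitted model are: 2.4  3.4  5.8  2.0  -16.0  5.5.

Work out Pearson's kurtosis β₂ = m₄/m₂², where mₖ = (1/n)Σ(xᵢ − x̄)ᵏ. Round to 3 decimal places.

x̄ = 0.5167
Σ(xᵢ − x̄)² = 339.6083 ⇒ m₂ = 56.60139
Σ(xᵢ − x̄)⁴ = 75902.4076 ⇒ m₄ = 12650.40127
m₂² = 3203.71722
β₂ = m₄/m₂² = 12650.40127 / 3203.71722 ≈ 3.949

3.949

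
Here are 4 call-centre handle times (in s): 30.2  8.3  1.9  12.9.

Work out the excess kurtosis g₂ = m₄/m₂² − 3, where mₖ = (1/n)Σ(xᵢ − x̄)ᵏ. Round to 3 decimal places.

x̄ = 13.3250
Σ(xᵢ − x̄)² = 440.7275 ⇒ m₂ = 110.18188
Σ(xᵢ − x̄)⁴ = 98767.3319 ⇒ m₄ = 24691.83298
m₂² = 12140.04558
g₂ = m₄/m₂² − 3 = 2.03392 − 3 ≈ -0.966

-0.966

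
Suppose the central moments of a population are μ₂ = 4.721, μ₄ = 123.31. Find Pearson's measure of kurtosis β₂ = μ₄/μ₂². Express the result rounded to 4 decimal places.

5.5326

μ₂² = 4.721² = 22.28784
μ₄/μ₂² = 123.31 / 22.28784 = 5.53261
β₂ ≈ 5.5326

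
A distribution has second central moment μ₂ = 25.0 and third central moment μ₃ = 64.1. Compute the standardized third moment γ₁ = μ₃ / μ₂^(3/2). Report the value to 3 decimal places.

0.513

σ = √μ₂ = √25.0 = 5.00000
σ³ = μ₂^(3/2) = 125.00000
γ₁ = μ₃/σ³ = 64.1 / 125.00000 ≈ 0.513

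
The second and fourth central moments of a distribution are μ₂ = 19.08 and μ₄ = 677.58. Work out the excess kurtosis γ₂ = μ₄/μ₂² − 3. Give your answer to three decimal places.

-1.139

μ₂² = 19.08² = 364.04640
μ₄/μ₂² = 677.58 / 364.04640 = 1.86125
γ₂ = 1.86125 − 3 ≈ -1.139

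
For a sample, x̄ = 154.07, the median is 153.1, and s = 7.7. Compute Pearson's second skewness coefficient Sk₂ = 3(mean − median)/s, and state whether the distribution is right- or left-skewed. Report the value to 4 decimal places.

0.3779, right-skewed

Sk₂ = 3(154.07 − 153.1) / 7.7 = 3 × 0.9700 / 7.7
    = 2.9100 / 7.7 ≈ 0.3779
Sk₂ > 0 ⇒ mean > median ⇒ right-skewed (positive skew).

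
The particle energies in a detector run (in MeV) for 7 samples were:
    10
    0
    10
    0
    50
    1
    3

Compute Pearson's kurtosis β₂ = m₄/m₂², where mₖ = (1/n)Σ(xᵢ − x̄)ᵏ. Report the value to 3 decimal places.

x̄ = 10.5714
Σ(xᵢ − x̄)² = 1927.7143 ⇒ m₂ = 275.38776
Σ(xᵢ − x̄)⁴ = 2453476.9854 ⇒ m₄ = 350496.71220
m₂² = 75838.41566
β₂ = m₄/m₂² = 350496.71220 / 75838.41566 ≈ 4.622

4.622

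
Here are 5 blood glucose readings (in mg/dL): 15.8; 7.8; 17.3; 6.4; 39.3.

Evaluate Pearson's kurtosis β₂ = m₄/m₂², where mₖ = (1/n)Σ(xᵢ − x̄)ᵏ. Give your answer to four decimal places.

x̄ = 17.3200
Σ(xᵢ − x̄)² = 695.3080 ⇒ m₂ = 139.06160
Σ(xᵢ − x̄)⁴ = 255844.2322 ⇒ m₄ = 51168.84643
m₂² = 19338.12859
β₂ = m₄/m₂² = 51168.84643 / 19338.12859 ≈ 2.6460

2.6460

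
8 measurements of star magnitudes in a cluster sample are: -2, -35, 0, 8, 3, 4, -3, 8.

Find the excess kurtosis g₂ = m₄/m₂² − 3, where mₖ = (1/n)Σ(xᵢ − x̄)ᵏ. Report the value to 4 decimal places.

x̄ = -2.1250
Σ(xᵢ − x̄)² = 1354.8750 ⇒ m₂ = 169.35938
Σ(xᵢ − x̄)⁴ = 1191191.5254 ⇒ m₄ = 148898.94067
m₂² = 28682.59790
g₂ = m₄/m₂² − 3 = 5.19126 − 3 ≈ 2.1913

2.1913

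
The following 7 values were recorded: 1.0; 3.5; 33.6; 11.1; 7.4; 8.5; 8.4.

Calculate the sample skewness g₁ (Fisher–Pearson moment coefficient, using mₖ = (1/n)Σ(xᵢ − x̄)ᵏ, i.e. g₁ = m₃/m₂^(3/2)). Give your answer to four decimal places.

x̄ = (1.0 + 3.5 + 33.6 + 11.1 + 7.4 + 8.5 + 8.4) / 7 = 10.5000
deviations (xᵢ − x̄): -9.5000, -7.0000, 23.1000, 0.6000, -3.1000, -2.0000, -2.1000
Σ(xᵢ − x̄)² = 691.2400 ⇒ m₂ = 691.2400/7 = 98.74857
Σ(xᵢ − x̄)³ = 11079.1800 ⇒ m₃ = 11079.1800/7 = 1582.74000
m₂^(3/2) = 98.74857^(1.5) = 981.28742
g₁ = m₃ / m₂^(3/2) = 1582.74000 / 981.28742 ≈ 1.6129

1.6129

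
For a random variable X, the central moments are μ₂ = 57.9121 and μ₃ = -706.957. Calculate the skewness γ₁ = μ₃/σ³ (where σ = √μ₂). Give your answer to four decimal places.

σ = √μ₂ = √57.9121 = 7.61000
σ³ = μ₂^(3/2) = 440.71108
γ₁ = μ₃/σ³ = -706.957 / 440.71108 ≈ -1.6041

-1.6041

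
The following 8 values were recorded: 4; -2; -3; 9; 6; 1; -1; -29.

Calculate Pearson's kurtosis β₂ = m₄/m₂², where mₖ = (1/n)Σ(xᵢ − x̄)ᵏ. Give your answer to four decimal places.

x̄ = -1.8750
Σ(xᵢ − x̄)² = 960.8750 ⇒ m₂ = 120.10938
Σ(xᵢ − x̄)⁴ = 560445.5879 ⇒ m₄ = 70055.69849
m₂² = 14426.26196
β₂ = m₄/m₂² = 70055.69849 / 14426.26196 ≈ 4.8561

4.8561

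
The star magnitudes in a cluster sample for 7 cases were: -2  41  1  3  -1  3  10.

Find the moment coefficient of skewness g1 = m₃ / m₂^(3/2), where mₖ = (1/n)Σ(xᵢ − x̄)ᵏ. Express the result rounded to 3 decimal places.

x̄ = (-2 + 41 + 1 + 3 - 1 + 3 + 10) / 7 = 7.8571
deviations (xᵢ − x̄): -9.8571, 33.1429, -6.8571, -4.8571, -8.8571, -4.8571, 2.1429
Σ(xᵢ − x̄)² = 1372.8571 ⇒ m₂ = 1372.8571/7 = 196.12245
Σ(xᵢ − x̄)³ = 34211.3878 ⇒ m₃ = 34211.3878/7 = 4887.34111
m₂^(3/2) = 196.12245^(1.5) = 2746.57183
g1 = m₃ / m₂^(3/2) = 4887.34111 / 2746.57183 ≈ 1.779

1.779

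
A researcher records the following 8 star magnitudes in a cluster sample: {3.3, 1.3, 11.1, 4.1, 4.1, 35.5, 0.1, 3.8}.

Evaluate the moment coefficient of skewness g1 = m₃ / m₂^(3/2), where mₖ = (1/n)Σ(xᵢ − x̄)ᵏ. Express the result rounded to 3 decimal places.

x̄ = (3.3 + 1.3 + 11.1 + 4.1 + 4.1 + 35.5 + 0.1 + 3.8) / 8 = 7.9125
deviations (xᵢ − x̄): -4.6125, -6.6125, 3.1875, -3.8125, -3.8125, 27.5875, -7.8125, -4.1125
Σ(xᵢ − x̄)² = 943.2488 ⇒ m₂ = 943.2488/8 = 117.90609
Σ(xᵢ − x̄)³ = 19983.9232 ⇒ m₃ = 19983.9232/8 = 2497.99039
m₂^(3/2) = 117.90609^(1.5) = 1280.27828
g1 = m₃ / m₂^(3/2) = 2497.99039 / 1280.27828 ≈ 1.951

1.951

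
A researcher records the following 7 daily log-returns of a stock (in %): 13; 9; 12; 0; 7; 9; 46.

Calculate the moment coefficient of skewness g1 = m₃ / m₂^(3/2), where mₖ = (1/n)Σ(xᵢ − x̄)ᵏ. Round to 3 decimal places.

x̄ = (13 + 9 + 12 + 0 + 7 + 9 + 46) / 7 = 13.7143
deviations (xᵢ − x̄): -0.7143, -4.7143, -1.7143, -13.7143, -6.7143, -4.7143, 32.2857
Σ(xᵢ − x̄)² = 1323.4286 ⇒ m₂ = 1323.4286/7 = 189.06122
Σ(xᵢ − x̄)³ = 30556.5306 ⇒ m₃ = 30556.5306/7 = 4365.21866
m₂^(3/2) = 189.06122^(1.5) = 2599.58307
g1 = m₃ / m₂^(3/2) = 4365.21866 / 2599.58307 ≈ 1.679

1.679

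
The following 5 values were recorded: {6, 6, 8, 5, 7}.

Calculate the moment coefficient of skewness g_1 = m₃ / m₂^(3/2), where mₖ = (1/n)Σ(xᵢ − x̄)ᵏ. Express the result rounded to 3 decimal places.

0.272

x̄ = (6 + 6 + 8 + 5 + 7) / 5 = 6.4000
deviations (xᵢ − x̄): -0.4000, -0.4000, 1.6000, -1.4000, 0.6000
Σ(xᵢ − x̄)² = 5.2000 ⇒ m₂ = 5.2000/5 = 1.04000
Σ(xᵢ − x̄)³ = 1.4400 ⇒ m₃ = 1.4400/5 = 0.28800
m₂^(3/2) = 1.04000^(1.5) = 1.06060
g_1 = m₃ / m₂^(3/2) = 0.28800 / 1.06060 ≈ 0.272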